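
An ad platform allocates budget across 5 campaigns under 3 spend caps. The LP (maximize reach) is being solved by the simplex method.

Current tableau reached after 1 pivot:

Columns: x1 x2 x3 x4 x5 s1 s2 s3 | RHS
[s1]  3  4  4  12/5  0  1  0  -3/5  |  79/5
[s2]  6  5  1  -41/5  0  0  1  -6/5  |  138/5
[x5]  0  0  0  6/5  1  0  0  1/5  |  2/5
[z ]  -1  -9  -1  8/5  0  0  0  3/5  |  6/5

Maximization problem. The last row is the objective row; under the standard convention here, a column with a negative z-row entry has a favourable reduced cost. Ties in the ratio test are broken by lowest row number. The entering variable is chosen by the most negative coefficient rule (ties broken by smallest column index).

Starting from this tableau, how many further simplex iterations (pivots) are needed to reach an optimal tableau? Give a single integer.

pivot: x2 in, s1 out → z = 147/4
pivot: s3 in, x5 out → z = 153/4
No improving column remains; optimal.

2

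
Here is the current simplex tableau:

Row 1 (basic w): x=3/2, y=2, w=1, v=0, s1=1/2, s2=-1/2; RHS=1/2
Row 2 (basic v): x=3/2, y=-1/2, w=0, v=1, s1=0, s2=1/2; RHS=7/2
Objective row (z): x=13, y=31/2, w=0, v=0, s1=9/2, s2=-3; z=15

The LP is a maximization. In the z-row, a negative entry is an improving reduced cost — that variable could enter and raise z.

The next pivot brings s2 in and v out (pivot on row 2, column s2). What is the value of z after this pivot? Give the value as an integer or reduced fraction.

Minimum ratio for s2: (7/2)/(1/2) = 7.
z changes by −(z-row coeff of s2)·ratio = −(-3)·7 = 21.
New z = 15 + 21 = 36.

36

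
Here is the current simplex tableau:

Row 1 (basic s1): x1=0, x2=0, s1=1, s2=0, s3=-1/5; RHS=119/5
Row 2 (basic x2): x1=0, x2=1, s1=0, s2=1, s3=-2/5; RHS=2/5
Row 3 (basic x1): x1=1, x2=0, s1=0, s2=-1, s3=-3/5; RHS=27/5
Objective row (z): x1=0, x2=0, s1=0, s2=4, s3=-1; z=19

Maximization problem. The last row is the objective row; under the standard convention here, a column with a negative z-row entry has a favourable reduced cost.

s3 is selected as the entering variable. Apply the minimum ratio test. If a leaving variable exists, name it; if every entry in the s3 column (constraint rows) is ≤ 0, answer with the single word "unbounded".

s3-column entries: row 1: -1/5, row 2: -2/5, row 3: -3/5. All ≤ 0, so s3 can increase without bound; the LP is unbounded in this direction.

unbounded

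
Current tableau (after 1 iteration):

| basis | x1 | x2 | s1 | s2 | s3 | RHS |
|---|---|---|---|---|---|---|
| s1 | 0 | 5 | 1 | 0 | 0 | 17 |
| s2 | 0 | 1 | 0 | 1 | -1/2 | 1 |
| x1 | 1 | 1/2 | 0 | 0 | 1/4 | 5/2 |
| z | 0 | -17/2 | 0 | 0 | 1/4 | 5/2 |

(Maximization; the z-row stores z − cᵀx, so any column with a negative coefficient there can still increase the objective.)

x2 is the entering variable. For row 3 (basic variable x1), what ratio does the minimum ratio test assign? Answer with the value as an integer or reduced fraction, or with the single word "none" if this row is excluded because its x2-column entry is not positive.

5

Ratio = RHS / (x2 entry) = (5/2) / (1/2) = 5.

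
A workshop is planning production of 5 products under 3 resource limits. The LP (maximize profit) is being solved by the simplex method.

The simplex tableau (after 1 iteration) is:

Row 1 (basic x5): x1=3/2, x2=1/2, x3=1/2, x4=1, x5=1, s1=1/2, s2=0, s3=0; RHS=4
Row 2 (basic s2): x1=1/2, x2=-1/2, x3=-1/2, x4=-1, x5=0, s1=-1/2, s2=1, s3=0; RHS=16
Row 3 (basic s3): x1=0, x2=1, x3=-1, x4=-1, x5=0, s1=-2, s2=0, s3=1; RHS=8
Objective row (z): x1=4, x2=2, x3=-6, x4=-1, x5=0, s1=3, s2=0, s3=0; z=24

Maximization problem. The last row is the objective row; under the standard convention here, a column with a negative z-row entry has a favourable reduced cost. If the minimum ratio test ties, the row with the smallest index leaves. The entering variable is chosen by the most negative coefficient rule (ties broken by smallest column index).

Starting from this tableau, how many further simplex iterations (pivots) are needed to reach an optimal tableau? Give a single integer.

1

pivot: x3 in, x5 out → z = 72
No improving column remains; optimal.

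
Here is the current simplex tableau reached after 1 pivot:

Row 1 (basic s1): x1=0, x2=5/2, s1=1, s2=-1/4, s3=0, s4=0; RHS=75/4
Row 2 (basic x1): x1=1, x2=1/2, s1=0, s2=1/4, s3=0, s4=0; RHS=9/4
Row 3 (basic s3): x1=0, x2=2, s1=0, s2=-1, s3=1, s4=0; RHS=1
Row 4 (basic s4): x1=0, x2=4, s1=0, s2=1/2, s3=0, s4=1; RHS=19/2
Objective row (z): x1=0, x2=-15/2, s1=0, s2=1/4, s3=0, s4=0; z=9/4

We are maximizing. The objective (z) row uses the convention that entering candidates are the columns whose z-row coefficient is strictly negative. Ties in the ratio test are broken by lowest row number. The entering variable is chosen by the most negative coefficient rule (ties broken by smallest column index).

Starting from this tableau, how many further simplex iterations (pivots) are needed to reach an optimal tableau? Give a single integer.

pivot: x2 in, s3 out → z = 6
pivot: s2 in, s4 out → z = 33/2
No improving column remains; optimal.

2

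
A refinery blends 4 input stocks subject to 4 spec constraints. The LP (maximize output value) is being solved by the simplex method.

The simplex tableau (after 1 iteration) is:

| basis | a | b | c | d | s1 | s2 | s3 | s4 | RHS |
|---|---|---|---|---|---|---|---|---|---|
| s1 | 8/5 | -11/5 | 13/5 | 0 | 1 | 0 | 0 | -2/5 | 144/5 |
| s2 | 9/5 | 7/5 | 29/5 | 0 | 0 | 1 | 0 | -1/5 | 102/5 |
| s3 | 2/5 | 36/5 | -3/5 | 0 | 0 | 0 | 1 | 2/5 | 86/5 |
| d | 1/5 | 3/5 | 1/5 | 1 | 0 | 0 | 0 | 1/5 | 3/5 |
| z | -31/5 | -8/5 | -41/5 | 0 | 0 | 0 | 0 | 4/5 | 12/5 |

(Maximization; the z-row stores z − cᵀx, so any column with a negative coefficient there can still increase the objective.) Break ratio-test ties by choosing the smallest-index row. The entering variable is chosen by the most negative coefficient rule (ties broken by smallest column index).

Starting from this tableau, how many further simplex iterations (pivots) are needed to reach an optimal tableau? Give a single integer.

pivot: c in, d out → z = 27
No improving column remains; optimal.

1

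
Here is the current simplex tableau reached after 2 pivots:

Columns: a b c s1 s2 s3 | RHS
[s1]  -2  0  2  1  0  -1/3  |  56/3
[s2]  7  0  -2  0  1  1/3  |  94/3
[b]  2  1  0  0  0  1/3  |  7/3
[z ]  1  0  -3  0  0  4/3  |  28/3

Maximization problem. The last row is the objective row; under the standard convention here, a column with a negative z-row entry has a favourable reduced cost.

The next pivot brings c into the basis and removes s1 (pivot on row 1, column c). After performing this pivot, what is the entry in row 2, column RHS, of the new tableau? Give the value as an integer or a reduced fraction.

50

Pivot element is row 1, column c: 2.
Normalize row 1: new (row 1, RHS) = (56/3)/2 = 28/3.
row 2 ← row 2 − (-2)·(new row 1): 94/3 − (-2)·(28/3) = 50.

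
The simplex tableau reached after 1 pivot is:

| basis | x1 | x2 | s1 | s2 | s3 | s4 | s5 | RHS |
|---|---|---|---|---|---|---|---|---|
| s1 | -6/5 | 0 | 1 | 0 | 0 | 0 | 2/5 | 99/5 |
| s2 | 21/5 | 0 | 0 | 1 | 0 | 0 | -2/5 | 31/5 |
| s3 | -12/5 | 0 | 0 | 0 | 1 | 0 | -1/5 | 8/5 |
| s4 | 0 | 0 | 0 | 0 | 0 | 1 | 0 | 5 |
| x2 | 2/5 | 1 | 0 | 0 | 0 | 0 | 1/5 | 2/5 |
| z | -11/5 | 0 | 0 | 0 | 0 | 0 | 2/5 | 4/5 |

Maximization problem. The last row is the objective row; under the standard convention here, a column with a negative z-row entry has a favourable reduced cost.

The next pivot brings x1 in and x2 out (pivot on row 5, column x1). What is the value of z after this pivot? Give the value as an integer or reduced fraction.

3

Minimum ratio for x1: (2/5)/(2/5) = 1.
z changes by −(z-row coeff of x1)·ratio = −(-11/5)·1 = 11/5.
New z = 4/5 + (11/5) = 3.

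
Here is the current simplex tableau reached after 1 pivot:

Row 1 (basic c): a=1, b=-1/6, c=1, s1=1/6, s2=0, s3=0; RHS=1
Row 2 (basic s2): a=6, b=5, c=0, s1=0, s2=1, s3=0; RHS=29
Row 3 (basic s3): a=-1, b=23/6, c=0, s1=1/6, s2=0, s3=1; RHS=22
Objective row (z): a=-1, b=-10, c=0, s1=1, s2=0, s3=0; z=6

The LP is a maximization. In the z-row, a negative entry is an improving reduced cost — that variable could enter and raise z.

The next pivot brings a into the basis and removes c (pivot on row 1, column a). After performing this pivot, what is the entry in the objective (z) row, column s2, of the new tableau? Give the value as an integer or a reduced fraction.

Pivot element is row 1, column a: 1.
Normalize row 1: new (row 1, s2) = 0/1 = 0.
z-row ← z-row − (-1)·(new row 1): 0 − (-1)·0 = 0.

0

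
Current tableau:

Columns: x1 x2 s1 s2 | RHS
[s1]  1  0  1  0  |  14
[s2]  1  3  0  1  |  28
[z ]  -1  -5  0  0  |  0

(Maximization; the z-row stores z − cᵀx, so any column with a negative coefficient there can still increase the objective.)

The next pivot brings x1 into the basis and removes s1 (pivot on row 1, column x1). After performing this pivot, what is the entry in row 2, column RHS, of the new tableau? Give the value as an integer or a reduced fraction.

14

Pivot element is row 1, column x1: 1.
Normalize row 1: new (row 1, RHS) = 14/1 = 14.
row 2 ← row 2 − 1·(new row 1): 28 − 1·14 = 14.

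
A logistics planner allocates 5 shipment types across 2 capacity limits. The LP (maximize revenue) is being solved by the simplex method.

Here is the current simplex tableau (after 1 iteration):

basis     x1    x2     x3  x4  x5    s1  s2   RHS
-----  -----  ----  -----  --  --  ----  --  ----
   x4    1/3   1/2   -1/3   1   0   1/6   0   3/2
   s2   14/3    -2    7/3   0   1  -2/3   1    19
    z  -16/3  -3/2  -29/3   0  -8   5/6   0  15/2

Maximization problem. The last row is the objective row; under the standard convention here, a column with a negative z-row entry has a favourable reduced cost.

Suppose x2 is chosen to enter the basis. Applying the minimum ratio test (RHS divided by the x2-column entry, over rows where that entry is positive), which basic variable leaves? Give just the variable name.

Ratios: row 1 (x4): (3/2)/(1/2) = 3; row 2 (s2): entry -2 ≤ 0, skip.
Minimum ratio 3 is in the x4 row, so x4 leaves.

x4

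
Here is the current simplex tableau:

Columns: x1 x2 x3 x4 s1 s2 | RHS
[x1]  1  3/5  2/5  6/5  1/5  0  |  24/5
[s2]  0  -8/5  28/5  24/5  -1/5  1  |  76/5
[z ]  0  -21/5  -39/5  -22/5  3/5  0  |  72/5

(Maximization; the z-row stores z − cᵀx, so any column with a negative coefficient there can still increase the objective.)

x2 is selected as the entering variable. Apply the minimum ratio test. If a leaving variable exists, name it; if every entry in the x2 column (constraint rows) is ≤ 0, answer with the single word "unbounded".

x1

Ratios: row 1 (x1): (24/5)/(3/5) = 8; row 2 (s2): entry -8/5 ≤ 0, skip.
Minimum ratio is in the x1 row, so x1 leaves.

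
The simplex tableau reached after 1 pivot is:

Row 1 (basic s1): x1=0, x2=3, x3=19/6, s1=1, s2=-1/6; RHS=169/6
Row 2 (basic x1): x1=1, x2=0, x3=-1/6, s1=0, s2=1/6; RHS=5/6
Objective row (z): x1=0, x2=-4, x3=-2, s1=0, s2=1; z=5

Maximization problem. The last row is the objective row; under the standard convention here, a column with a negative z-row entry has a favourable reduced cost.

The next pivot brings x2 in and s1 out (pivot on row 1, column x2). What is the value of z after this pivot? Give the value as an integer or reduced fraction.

Minimum ratio for x2: (169/6)/3 = 169/18.
z changes by −(z-row coeff of x2)·ratio = −(-4)·(169/18) = 338/9.
New z = 5 + (338/9) = 383/9.

383/9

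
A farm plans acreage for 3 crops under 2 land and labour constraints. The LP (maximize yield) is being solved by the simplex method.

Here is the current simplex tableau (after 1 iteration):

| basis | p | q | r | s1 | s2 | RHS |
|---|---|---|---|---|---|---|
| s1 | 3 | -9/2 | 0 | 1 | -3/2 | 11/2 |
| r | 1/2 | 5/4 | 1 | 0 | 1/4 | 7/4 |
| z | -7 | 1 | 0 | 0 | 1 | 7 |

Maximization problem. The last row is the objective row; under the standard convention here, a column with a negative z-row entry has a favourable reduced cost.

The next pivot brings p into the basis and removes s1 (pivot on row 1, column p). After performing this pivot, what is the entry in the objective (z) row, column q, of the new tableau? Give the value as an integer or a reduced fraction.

-19/2

Pivot element is row 1, column p: 3.
Normalize row 1: new (row 1, q) = (-9/2)/3 = -3/2.
z-row ← z-row − (-7)·(new row 1): 1 − (-7)·(-3/2) = -19/2.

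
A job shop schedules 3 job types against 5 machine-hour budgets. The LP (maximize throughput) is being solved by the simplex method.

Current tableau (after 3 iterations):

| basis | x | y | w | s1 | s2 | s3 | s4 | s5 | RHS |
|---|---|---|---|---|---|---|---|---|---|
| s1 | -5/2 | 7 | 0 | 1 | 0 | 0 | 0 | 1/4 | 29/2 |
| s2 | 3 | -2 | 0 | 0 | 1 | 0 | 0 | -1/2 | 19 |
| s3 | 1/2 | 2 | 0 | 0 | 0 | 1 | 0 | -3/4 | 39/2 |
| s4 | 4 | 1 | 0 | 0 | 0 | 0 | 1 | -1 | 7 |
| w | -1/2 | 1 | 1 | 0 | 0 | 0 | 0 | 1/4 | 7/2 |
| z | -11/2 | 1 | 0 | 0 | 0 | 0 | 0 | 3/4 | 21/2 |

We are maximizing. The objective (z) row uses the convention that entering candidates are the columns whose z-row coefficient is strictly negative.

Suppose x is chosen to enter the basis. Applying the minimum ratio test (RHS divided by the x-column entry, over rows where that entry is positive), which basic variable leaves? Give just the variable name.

s4

Ratios: row 1 (s1): entry -5/2 ≤ 0, skip; row 2 (s2): 19/3 = 19/3; row 3 (s3): (39/2)/(1/2) = 39; row 4 (s4): 7/4 = 7/4; row 5 (w): entry -1/2 ≤ 0, skip.
Minimum ratio 7/4 is in the s4 row, so s4 leaves.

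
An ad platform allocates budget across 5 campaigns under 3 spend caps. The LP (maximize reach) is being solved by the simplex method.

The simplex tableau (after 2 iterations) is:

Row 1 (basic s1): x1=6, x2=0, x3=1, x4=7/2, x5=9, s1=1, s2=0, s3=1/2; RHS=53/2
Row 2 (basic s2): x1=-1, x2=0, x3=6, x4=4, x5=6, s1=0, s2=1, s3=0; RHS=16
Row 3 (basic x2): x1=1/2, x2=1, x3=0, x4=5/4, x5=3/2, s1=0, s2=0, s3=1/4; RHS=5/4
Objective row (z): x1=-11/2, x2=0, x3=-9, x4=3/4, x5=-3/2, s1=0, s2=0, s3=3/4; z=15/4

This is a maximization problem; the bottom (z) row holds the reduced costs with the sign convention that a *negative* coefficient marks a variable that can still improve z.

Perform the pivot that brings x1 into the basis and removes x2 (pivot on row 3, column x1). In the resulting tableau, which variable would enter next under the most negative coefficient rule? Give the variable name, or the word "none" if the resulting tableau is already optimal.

x3

Pivot element 1/2. New z-row = old z-row − (-11/2)·(row 3/(1/2)).
Updated z-row coefficients: x1: 0, x2: 11, x3: -9, x4: 29/2, x5: 15, s1: 0, s2: 0, s3: 7/2.
The most negative is -9 in column x3, so x3 would enter next.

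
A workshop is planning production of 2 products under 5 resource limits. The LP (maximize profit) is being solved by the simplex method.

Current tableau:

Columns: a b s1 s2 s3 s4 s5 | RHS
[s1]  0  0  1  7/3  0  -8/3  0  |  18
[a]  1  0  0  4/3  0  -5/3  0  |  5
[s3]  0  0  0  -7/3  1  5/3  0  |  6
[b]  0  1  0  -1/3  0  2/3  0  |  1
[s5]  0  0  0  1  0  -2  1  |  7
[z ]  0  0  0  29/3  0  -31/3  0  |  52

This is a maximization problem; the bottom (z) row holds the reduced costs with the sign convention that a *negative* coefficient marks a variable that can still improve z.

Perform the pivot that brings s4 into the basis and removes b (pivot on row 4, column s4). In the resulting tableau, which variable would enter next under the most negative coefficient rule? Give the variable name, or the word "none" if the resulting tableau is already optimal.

Pivot element 2/3. New z-row = old z-row − (-31/3)·(row 4/(2/3)).
Updated z-row coefficients: a: 0, b: 31/2, s1: 0, s2: 9/2, s3: 0, s4: 0, s5: 0.
No coefficient is strictly negative; the tableau after this pivot is optimal.

none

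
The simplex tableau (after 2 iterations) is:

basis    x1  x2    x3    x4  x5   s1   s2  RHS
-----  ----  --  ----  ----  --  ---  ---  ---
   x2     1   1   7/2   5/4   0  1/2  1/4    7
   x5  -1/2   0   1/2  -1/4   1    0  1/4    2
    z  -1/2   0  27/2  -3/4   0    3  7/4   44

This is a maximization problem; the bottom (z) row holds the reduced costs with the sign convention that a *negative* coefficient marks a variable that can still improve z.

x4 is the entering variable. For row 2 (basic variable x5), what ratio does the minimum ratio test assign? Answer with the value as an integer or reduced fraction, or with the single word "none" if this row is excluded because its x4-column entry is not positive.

The x4 entry in row 2 is -1/4 ≤ 0, so this row gives no ratio.

none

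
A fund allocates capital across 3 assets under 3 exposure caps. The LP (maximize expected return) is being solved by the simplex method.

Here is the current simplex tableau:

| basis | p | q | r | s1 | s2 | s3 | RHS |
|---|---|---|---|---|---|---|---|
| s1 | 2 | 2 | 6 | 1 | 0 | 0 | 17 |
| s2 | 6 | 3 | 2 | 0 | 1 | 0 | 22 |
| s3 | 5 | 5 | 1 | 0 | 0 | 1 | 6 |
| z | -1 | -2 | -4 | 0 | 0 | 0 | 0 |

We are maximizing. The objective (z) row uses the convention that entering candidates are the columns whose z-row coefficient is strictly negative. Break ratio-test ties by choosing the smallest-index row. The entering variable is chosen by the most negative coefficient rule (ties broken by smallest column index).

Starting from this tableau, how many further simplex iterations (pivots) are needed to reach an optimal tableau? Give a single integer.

pivot: r in, s1 out → z = 34/3
pivot: q in, s3 out → z = 165/14
No improving column remains; optimal.

2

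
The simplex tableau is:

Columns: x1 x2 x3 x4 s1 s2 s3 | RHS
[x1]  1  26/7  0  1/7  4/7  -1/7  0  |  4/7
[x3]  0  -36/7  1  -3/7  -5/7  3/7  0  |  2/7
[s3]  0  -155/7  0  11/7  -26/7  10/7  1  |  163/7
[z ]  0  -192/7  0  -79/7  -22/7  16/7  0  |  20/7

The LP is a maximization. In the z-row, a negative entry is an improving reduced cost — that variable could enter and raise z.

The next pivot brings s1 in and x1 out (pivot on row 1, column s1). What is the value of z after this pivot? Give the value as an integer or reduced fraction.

6

Minimum ratio for s1: (4/7)/(4/7) = 1.
z changes by −(z-row coeff of s1)·ratio = −(-22/7)·1 = 22/7.
New z = 20/7 + (22/7) = 6.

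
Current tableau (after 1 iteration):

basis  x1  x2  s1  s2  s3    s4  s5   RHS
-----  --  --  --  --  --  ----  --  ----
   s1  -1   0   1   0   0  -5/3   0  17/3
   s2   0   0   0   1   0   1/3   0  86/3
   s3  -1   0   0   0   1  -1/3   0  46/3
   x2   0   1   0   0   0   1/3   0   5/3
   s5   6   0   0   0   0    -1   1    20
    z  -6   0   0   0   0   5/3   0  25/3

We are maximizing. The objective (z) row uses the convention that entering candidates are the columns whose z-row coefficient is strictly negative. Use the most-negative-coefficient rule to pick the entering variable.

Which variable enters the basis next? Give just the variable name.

x1

Objective-row coefficients: x1: -6, x2: 0, s1: 0, s2: 0, s3: 0, s4: 5/3, s5: 0.
The most negative is -6 in column x1, so x1 enters.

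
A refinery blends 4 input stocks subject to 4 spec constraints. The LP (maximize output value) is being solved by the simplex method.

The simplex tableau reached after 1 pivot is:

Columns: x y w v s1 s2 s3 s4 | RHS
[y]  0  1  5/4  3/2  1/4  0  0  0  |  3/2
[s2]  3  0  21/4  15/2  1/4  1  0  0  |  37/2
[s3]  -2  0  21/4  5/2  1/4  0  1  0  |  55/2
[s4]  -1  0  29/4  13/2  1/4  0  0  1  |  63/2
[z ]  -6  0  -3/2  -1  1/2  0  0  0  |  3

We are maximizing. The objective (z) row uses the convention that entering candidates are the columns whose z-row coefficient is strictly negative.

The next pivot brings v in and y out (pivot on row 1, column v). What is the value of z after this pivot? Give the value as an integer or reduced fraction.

4

Minimum ratio for v: (3/2)/(3/2) = 1.
z changes by −(z-row coeff of v)·ratio = −(-1)·1 = 1.
New z = 3 + 1 = 4.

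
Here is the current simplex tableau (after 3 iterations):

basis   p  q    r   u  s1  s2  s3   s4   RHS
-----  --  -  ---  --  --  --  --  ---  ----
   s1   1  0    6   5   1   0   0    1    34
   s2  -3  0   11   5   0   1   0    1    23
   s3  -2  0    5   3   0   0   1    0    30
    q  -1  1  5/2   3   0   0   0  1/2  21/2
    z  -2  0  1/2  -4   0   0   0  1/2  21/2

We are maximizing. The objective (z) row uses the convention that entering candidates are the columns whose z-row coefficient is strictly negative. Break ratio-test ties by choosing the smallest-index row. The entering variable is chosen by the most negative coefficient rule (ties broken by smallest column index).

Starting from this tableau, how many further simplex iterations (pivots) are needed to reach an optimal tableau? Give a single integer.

pivot: u in, q out → z = 49/2
pivot: p in, s1 out → z = 361/8
pivot: q in, u out → z = 157/2
No improving column remains; optimal.

3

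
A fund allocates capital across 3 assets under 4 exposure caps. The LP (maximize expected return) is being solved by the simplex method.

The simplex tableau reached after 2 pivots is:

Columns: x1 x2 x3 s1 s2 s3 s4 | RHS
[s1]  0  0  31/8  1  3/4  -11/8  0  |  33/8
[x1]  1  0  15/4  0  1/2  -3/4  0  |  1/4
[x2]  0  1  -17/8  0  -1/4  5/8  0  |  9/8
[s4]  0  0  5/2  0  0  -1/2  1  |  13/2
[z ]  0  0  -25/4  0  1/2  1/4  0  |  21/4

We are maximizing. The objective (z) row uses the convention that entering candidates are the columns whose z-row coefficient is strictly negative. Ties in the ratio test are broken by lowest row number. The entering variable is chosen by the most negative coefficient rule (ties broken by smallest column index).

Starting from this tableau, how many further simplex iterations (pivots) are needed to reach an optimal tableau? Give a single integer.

pivot: x3 in, x1 out → z = 17/3
pivot: s3 in, x2 out → z = 12
No improving column remains; optimal.

2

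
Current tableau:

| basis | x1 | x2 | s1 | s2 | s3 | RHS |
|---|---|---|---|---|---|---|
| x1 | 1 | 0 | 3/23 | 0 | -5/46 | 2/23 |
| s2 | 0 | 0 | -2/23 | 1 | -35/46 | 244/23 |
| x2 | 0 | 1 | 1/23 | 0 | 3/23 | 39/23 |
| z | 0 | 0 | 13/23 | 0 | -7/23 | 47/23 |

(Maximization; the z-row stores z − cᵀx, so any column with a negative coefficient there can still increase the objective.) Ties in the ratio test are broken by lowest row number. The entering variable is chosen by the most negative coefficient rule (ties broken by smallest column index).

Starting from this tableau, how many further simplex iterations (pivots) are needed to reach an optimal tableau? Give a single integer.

1

pivot: s3 in, x2 out → z = 6
No improving column remains; optimal.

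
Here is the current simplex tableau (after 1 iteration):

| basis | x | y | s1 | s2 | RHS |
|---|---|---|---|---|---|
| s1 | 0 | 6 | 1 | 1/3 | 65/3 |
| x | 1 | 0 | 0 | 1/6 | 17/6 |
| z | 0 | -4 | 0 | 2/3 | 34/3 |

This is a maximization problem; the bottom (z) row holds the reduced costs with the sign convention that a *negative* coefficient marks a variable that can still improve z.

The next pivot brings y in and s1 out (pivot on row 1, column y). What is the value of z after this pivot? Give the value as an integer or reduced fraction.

Minimum ratio for y: (65/3)/6 = 65/18.
z changes by −(z-row coeff of y)·ratio = −(-4)·(65/18) = 130/9.
New z = 34/3 + (130/9) = 232/9.

232/9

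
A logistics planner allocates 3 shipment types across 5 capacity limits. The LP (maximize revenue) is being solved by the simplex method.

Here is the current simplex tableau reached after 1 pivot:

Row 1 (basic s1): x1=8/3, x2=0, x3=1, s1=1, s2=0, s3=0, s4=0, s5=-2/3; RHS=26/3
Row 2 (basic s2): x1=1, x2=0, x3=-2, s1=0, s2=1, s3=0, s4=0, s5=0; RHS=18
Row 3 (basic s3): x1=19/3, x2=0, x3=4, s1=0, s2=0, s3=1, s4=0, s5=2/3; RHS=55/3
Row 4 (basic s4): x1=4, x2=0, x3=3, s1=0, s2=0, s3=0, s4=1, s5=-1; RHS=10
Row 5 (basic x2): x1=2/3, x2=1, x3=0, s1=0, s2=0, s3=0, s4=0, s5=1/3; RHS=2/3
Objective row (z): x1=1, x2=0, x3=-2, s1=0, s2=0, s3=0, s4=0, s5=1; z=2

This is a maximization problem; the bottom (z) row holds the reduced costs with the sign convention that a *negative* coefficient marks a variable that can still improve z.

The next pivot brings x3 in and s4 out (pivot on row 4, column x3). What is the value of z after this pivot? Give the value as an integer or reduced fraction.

26/3

Minimum ratio for x3: 10/3 = 10/3.
z changes by −(z-row coeff of x3)·ratio = −(-2)·(10/3) = 20/3.
New z = 2 + (20/3) = 26/3.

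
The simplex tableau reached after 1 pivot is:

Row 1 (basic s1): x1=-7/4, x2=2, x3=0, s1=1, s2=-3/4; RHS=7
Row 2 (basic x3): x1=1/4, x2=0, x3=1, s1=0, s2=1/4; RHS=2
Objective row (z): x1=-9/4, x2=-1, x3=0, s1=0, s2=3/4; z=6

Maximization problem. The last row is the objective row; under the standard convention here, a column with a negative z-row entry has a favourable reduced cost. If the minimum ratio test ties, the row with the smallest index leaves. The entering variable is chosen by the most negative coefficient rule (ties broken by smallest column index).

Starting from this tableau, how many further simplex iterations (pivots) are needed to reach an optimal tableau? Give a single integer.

2

pivot: x1 in, x3 out → z = 24
pivot: x2 in, s1 out → z = 69/2
No improving column remains; optimal.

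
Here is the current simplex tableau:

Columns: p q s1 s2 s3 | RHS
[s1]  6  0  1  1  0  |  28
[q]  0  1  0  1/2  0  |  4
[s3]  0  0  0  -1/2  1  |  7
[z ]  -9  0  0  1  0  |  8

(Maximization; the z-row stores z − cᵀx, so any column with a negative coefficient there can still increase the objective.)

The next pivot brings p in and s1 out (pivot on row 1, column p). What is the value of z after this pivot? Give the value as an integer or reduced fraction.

50

Minimum ratio for p: 28/6 = 14/3.
z changes by −(z-row coeff of p)·ratio = −(-9)·(14/3) = 42.
New z = 8 + 42 = 50.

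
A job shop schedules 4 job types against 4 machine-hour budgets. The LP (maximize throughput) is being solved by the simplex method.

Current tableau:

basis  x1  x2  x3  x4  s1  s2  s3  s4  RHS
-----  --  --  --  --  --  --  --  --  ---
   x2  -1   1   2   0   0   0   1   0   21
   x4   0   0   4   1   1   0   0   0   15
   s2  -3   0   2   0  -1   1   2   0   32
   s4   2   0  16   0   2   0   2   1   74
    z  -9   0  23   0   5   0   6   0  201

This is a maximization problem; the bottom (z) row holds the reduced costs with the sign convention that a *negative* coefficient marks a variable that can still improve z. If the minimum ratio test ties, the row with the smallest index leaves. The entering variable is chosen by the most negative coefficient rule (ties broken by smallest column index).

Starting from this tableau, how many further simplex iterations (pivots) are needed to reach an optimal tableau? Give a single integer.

pivot: x1 in, s4 out → z = 534
No improving column remains; optimal.

1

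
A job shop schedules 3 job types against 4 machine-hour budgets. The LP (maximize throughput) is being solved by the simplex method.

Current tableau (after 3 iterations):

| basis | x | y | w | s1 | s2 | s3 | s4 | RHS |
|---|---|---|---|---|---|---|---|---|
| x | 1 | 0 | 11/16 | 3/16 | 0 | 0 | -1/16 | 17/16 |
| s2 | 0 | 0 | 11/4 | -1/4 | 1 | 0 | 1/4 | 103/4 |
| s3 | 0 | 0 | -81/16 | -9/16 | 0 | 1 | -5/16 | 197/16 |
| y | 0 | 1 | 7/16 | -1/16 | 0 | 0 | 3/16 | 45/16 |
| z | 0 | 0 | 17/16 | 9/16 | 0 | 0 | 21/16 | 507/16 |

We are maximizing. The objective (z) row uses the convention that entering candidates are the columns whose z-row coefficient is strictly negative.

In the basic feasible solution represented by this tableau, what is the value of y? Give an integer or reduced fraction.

y is basic (row 4); its value is the RHS of that row: 45/16.

45/16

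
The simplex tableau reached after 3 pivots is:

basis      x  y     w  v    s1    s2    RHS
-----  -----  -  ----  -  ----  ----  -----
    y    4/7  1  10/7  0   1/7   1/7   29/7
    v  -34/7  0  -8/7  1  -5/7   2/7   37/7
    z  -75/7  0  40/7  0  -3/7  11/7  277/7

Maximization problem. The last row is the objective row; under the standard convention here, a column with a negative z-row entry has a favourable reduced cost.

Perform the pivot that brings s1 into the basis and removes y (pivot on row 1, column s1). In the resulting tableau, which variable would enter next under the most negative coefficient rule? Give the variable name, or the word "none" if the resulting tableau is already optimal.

Pivot element 1/7. New z-row = old z-row − (-3/7)·(row 1/(1/7)).
Updated z-row coefficients: x: -9, y: 3, w: 10, v: 0, s1: 0, s2: 2.
The most negative is -9 in column x, so x would enter next.

x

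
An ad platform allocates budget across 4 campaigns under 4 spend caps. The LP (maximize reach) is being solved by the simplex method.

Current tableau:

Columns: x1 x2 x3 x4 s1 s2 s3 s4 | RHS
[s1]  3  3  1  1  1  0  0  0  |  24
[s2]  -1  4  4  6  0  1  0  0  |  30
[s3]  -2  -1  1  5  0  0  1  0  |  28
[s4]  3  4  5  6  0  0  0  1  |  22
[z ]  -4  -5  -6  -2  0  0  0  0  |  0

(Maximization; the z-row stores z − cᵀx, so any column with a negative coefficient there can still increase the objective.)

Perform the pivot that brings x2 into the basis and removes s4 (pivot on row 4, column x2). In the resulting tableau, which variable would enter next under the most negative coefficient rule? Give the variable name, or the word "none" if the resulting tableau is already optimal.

Pivot element 4. New z-row = old z-row − (-5)·(row 4/4).
Updated z-row coefficients: x1: -1/4, x2: 0, x3: 1/4, x4: 11/2, s1: 0, s2: 0, s3: 0, s4: 5/4.
The most negative is -1/4 in column x1, so x1 would enter next.

x1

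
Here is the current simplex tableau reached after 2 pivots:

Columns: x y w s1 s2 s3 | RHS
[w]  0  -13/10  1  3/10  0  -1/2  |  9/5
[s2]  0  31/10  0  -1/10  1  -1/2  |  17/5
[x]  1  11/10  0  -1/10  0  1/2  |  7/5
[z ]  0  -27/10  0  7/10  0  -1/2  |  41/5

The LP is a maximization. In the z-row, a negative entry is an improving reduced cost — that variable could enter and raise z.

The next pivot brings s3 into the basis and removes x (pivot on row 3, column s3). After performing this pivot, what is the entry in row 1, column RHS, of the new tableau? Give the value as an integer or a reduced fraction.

16/5

Pivot element is row 3, column s3: 1/2.
Normalize row 3: new (row 3, RHS) = (7/5)/(1/2) = 14/5.
row 1 ← row 1 − (-1/2)·(new row 3): 9/5 − (-1/2)·(14/5) = 16/5.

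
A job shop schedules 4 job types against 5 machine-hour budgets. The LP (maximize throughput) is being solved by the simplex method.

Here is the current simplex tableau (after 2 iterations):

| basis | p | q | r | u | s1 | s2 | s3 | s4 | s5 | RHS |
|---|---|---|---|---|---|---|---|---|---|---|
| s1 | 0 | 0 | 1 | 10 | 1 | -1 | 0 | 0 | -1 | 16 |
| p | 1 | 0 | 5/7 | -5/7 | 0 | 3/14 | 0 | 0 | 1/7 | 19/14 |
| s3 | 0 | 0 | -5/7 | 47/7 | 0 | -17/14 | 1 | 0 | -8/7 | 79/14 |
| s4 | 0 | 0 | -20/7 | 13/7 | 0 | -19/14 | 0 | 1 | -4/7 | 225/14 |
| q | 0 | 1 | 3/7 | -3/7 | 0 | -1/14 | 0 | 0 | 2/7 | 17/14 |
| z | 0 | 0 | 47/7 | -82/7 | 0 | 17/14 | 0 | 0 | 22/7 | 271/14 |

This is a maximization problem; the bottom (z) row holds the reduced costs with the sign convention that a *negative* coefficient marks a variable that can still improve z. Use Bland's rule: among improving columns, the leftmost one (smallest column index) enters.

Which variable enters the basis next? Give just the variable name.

Objective-row coefficients: p: 0, q: 0, r: 47/7, u: -82/7, s1: 0, s2: 17/14, s3: 0, s4: 0, s5: 22/7.
Improving columns: u. Bland's rule picks the smallest column index → u.

u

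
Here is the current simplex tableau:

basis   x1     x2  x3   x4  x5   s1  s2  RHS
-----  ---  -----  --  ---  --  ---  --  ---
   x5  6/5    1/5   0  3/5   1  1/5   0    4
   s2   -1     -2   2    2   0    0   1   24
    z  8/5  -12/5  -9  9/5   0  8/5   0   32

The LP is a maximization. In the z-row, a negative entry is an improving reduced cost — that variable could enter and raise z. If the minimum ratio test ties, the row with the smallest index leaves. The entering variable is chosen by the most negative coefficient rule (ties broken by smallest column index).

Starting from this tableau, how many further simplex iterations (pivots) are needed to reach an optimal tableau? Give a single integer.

2

pivot: x3 in, s2 out → z = 140
pivot: x2 in, x5 out → z = 368
No improving column remains; optimal.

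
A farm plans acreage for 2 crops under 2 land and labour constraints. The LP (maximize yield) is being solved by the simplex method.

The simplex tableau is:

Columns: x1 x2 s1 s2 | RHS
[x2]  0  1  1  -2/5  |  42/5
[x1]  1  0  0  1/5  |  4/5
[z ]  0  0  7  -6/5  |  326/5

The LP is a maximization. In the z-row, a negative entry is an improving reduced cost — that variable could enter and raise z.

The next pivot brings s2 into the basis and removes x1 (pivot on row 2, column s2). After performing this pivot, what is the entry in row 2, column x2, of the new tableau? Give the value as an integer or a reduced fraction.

Pivot element is row 2, column s2: 1/5.
Normalize row 2: new (row 2, x2) = 0/(1/5) = 0.
Row 2 is the pivot row, so the entry is 0.

0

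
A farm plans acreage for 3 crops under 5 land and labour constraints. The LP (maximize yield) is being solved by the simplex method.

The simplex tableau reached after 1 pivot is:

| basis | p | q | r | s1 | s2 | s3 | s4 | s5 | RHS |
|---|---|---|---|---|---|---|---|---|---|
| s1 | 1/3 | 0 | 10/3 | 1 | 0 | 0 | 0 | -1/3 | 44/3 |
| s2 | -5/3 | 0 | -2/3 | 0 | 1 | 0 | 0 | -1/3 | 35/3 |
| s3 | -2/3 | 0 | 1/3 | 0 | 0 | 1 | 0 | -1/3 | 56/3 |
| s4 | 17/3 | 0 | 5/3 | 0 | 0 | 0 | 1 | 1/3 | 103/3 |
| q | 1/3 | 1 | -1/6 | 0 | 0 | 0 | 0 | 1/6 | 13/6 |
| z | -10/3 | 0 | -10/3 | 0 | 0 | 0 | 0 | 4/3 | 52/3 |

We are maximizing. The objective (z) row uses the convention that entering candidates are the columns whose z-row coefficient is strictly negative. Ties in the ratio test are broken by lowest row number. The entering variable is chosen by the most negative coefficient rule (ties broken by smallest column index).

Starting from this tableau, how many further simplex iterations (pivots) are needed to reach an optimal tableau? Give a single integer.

2

pivot: p in, s4 out → z = 638/17
pivot: r in, s1 out → z = 514/11
No improving column remains; optimal.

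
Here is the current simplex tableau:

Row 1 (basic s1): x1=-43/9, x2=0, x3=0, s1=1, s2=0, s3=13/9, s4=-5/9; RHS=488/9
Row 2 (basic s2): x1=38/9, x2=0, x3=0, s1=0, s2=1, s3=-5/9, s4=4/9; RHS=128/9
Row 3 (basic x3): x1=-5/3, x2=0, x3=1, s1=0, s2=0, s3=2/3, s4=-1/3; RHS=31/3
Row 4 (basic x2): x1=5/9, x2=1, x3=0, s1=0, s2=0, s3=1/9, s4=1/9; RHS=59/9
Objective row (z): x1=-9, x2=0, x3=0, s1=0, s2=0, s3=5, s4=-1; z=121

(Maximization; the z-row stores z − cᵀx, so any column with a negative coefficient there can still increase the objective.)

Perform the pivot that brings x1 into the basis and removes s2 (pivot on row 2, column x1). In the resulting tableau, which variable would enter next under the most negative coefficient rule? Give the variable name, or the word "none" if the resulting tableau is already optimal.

Pivot element 38/9. New z-row = old z-row − (-9)·(row 2/(38/9)).
Updated z-row coefficients: x1: 0, x2: 0, x3: 0, s1: 0, s2: 81/38, s3: 145/38, s4: -1/19.
The most negative is -1/19 in column s4, so s4 would enter next.

s4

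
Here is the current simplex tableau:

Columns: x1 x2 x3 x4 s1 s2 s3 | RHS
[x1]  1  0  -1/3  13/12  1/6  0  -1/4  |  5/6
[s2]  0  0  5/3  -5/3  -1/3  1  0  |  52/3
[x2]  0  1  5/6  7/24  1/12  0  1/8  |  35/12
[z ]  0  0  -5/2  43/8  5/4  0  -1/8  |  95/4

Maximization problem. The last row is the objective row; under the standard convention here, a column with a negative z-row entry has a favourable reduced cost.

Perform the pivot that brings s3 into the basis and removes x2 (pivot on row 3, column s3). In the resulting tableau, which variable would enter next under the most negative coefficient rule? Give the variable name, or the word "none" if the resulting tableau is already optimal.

x3

Pivot element 1/8. New z-row = old z-row − (-1/8)·(row 3/(1/8)).
Updated z-row coefficients: x1: 0, x2: 1, x3: -5/3, x4: 17/3, s1: 4/3, s2: 0, s3: 0.
The most negative is -5/3 in column x3, so x3 would enter next.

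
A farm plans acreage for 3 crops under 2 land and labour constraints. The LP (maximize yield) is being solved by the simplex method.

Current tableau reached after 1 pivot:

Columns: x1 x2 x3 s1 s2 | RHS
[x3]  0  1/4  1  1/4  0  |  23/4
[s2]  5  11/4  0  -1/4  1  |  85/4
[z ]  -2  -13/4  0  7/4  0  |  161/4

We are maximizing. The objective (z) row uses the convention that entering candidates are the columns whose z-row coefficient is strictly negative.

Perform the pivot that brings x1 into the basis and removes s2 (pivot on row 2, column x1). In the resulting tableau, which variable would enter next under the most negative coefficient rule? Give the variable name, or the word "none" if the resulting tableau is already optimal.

Pivot element 5. New z-row = old z-row − (-2)·(row 2/5).
Updated z-row coefficients: x1: 0, x2: -43/20, x3: 0, s1: 33/20, s2: 2/5.
The most negative is -43/20 in column x2, so x2 would enter next.

x2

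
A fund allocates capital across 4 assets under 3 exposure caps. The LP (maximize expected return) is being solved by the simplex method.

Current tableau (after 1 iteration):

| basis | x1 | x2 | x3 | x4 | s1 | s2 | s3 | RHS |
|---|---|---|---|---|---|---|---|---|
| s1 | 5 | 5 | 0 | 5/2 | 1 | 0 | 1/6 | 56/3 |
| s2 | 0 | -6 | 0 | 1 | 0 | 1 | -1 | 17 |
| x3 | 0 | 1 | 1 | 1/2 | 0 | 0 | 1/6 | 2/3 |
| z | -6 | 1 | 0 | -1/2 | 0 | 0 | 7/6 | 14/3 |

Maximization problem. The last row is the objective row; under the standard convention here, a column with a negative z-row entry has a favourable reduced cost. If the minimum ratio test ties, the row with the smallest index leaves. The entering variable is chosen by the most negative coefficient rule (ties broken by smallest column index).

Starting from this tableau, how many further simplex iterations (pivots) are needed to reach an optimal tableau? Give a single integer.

pivot: x1 in, s1 out → z = 406/15
No improving column remains; optimal.

1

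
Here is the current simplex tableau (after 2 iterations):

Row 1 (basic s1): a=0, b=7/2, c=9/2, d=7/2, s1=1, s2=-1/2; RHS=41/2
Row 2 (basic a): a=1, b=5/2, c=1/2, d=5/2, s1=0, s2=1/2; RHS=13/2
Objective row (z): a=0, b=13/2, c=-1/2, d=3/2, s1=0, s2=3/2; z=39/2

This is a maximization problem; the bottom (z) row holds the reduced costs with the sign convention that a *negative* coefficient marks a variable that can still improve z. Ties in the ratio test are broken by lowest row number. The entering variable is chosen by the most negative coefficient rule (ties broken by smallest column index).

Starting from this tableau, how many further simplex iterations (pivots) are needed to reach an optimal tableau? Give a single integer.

pivot: c in, s1 out → z = 196/9
No improving column remains; optimal.

1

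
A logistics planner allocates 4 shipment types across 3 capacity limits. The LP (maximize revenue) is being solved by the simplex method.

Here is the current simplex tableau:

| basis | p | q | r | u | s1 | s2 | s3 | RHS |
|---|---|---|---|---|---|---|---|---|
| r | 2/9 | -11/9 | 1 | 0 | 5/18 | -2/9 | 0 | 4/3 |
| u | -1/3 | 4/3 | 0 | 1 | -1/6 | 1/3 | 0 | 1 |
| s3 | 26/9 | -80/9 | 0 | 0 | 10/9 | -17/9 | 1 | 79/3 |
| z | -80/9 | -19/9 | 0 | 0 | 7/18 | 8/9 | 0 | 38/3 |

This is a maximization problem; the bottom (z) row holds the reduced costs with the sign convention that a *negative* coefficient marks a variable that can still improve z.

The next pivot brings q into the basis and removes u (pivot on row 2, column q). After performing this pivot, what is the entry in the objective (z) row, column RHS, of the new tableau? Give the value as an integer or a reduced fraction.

Pivot element is row 2, column q: 4/3.
Normalize row 2: new (row 2, RHS) = 1/(4/3) = 3/4.
z-row ← z-row − (-19/9)·(new row 2): 38/3 − (-19/9)·(3/4) = 57/4.

57/4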